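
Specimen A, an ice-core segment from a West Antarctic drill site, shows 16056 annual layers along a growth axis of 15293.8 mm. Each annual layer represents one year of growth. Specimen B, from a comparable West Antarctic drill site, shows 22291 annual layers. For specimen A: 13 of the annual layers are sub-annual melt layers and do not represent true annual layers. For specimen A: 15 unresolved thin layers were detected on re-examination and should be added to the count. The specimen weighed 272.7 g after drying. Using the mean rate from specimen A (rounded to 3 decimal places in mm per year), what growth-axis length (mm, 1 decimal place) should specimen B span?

Specimen A: correcting the raw count gives 16056 − 13 + 15 = 16058 true annual layers.
A: 15293.8 mm over 16058 years gives 15293.8 / 16058 ≈ 0.952 mm/year.
For B, 0.952 mm/year × 22291 years = 21221.0 mm.

21221.0 mm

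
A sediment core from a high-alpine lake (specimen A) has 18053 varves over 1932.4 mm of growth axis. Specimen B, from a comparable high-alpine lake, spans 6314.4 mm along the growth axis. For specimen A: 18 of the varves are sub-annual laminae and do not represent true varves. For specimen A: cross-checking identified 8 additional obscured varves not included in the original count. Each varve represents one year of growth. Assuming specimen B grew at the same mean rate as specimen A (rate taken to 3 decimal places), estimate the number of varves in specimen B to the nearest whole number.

59013 varves

Specimen A: true varve count = 18053 − 18 + 8 = 18043.
A: 1932.4 mm over 18043 years gives 1932.4 / 18043 ≈ 0.107 mm/year.
For B, 6314.4 / 0.107 = 59013.08 years ≈ 59013 varves.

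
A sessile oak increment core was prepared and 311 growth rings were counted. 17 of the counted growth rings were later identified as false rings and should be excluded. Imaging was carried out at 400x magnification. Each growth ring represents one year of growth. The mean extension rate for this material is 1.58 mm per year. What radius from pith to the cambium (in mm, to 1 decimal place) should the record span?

True growth ring count = 311 − 17 = 294.
Predicted length = 1.58 mm/year × 294 years = 464.5 mm.

464.5 mm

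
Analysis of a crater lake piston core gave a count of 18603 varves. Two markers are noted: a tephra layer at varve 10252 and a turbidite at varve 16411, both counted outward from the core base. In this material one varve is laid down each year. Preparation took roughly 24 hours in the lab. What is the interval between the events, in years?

6159 years

Separation: 16411 − 10252 = 6159 varves.
That is 6159 years at one varve per year.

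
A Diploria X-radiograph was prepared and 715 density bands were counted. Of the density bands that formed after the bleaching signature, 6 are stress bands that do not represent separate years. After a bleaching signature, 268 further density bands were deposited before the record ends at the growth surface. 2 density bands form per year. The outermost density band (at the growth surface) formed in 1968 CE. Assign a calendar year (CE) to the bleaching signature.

268 density bands formed after the bleaching signature.
Excluding 6 false density bands: 268 − 6 = 262.
Dividing by 2 density bands per year: 262 / 2 = 131 years.
1968 − 131 = 1837 CE.

1837 CE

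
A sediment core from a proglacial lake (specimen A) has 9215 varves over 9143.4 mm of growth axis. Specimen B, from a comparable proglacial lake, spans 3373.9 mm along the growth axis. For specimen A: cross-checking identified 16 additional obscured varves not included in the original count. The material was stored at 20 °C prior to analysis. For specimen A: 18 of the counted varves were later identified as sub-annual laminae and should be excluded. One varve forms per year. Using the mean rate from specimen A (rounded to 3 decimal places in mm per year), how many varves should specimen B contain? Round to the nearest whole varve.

3401 varves

Specimen A: after corrections the count is 9215 − 18 + 16 = 9213 varves.
A: 9143.4 mm over 9213 years gives 9143.4 / 9213 ≈ 0.992 mm/yr.
B spans 3373.9 / 0.992 = 3401.11 years ≈ 3401 varves.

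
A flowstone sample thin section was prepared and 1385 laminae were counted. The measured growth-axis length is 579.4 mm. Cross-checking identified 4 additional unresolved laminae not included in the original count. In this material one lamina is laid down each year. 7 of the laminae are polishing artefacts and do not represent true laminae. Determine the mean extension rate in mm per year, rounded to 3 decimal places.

0.419 mm per year

Adjusted count: 1385 − 7 + 4 = 1382 laminae.
Mean rate = 579.4 mm / 1382 years ≈ 0.419 mm per year.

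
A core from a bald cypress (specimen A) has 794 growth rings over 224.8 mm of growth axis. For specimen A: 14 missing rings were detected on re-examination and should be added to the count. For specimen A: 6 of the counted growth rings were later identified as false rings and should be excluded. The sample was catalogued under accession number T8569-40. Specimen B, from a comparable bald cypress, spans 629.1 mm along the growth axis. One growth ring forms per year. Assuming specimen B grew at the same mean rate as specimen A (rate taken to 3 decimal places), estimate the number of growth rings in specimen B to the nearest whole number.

2247 growth rings

Specimen A: adjusted count: 794 − 6 + 14 = 802 growth rings.
A: Mean rate = 224.8 mm / 802 years ≈ 0.280 mm/year.
B spans 629.1 / 0.280 = 2246.79 years ≈ 2247 growth rings.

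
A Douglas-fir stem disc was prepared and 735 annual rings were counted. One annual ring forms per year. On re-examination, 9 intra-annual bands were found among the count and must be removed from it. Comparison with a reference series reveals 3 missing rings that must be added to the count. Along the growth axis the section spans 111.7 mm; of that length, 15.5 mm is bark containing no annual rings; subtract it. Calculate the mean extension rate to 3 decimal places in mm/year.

True annual ring count = 735 − 9 + 3 = 729.
The growth record spans 111.7 − 15.5 = 96.2 mm.
Mean rate = 96.2 mm / 729 years ≈ 0.132 mm/year.

0.132 mm/year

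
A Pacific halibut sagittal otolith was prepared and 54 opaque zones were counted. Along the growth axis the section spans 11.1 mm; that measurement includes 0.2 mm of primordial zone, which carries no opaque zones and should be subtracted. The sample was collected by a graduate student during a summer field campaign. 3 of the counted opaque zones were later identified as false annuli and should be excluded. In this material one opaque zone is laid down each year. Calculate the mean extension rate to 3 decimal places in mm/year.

0.214 mm/year

Correcting the raw count gives 54 − 3 = 51 true opaque zones.
Net length = 11.1 − 0.2 = 10.9 mm.
Mean rate = 10.9 mm / 51 years ≈ 0.214 mm/year.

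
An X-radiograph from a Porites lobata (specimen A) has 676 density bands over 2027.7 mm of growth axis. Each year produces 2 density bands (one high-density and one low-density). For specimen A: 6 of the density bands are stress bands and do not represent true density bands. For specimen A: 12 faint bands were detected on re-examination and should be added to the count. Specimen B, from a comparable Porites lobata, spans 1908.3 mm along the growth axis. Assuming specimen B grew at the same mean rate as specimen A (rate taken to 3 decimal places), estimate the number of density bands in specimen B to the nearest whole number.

Specimen A: correcting the raw count gives 676 − 6 + 12 = 682 true density bands.
Specimen A: 682 density bands at 2 per year is 682 / 2 = 341 years.
A: 2027.7 mm over 341 years gives 2027.7 / 341 ≈ 5.946 mm per year.
For B, 1908.3 / 5.946 = 320.94 years; at 2 density bands per year that is 320.94 × 2 ≈ 642 density bands.

642 density bands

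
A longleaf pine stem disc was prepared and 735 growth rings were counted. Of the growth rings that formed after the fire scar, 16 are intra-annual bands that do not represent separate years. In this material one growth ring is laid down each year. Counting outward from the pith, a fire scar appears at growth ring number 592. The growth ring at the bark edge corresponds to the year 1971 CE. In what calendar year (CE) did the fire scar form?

The fire scar sits at growth ring 592 from the pith, so 735 − 592 = 143 growth rings formed after it.
Excluding 16 false growth rings: 143 − 16 = 127.
The growth ring at the bark edge is 1971 CE, so the fire scar dates to 1971 − 127 = 1844 CE.

1844 CE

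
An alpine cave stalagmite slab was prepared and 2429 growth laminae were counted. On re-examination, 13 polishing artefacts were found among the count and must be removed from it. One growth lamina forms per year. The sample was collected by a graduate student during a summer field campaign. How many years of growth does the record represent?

After corrections the count is 2429 − 13 = 2416 growth laminae.
One growth lamina per year makes the duration 2416 years.

2416 years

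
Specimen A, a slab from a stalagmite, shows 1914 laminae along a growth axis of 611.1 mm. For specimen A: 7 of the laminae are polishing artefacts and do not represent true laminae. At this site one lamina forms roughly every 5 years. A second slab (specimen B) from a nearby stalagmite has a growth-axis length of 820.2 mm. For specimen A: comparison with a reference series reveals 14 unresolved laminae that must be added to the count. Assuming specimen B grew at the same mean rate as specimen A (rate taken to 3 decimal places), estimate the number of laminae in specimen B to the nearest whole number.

Specimen A: true lamina count = 1914 − 7 + 14 = 1921.
Specimen A: 1921 laminae at 5 years each span 1921 × 5 = 9605 years.
A: 611.1 mm over 9605 years gives 611.1 / 9605 ≈ 0.064 mm per year.
Specimen B: 820.2 mm / 0.064 mm per year = 12815.62 years; at 5 years per lamina that is 12815.62 / 5 ≈ 2563 laminae.

2563 laminae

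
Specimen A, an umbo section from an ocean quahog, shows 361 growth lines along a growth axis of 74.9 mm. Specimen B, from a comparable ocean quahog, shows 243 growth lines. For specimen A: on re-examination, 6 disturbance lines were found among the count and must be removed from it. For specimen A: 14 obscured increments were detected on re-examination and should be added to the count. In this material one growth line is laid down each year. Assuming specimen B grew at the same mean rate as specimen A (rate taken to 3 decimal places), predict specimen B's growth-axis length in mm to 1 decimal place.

Specimen A: adjusted count: 361 − 6 + 14 = 369 growth lines.
A: 74.9 mm over 369 years gives 74.9 / 369 ≈ 0.203 mm per year.
B's length ≈ 0.203 × 243 = 49.3 mm.

49.3 mm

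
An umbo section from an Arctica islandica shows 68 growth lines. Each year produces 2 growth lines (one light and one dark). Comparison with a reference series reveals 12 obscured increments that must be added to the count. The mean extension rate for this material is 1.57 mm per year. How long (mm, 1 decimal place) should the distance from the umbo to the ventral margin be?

62.8 mm

After corrections the count is 68 + 12 = 80 growth lines.
80 growth lines at 2 per year is 80 / 2 = 40 years.
40 years at 1.57 mm/year gives 1.57 × 40 = 62.8 mm.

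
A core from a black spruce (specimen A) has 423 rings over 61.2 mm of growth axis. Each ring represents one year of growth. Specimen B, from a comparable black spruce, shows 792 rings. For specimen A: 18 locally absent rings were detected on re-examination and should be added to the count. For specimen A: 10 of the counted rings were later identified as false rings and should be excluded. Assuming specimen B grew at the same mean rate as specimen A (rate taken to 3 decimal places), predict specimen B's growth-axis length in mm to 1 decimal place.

112.5 mm

Specimen A: adjusted count: 423 − 10 + 18 = 431 rings.
A: 61.2 mm over 431 years gives 61.2 / 431 ≈ 0.142 mm per year.
For B, 0.142 mm/year × 792 years = 112.5 mm.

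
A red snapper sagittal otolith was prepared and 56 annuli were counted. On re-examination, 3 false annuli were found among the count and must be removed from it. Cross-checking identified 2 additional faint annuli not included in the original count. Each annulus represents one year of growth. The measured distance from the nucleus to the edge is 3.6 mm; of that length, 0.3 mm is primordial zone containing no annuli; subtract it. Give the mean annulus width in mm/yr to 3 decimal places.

0.060 mm/yr

After corrections the count is 56 − 3 + 2 = 55 annuli.
Removing the 0.3 mm offcut leaves 3.6 − 0.3 = 3.3 mm.
Mean rate = 3.3 mm / 55 years ≈ 0.060 mm/yr.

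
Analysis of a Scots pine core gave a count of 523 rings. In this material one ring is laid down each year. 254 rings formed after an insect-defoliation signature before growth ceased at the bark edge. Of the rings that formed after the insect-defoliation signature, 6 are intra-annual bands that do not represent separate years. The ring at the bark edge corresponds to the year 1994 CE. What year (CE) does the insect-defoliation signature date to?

There are 254 rings younger than the insect-defoliation signature.
254 − 6 false = 248 true rings after the insect-defoliation signature.
1994 − 248 = 1746 CE.

1746 CE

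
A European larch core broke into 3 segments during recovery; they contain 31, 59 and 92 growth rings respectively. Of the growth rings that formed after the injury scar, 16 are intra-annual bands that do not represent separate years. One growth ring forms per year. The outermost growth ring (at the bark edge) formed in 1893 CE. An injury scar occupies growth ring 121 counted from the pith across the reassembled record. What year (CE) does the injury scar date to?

Total growth rings = 31 + 59 + 92 = 182.
Between growth ring 121 and the bark edge there are 182 − 121 = 61 growth rings.
61 − 16 false = 45 true growth rings after the injury scar.
Counting back 45 years from 1893 CE places the injury scar in 1893 − 45 = 1848 CE.

1848 CE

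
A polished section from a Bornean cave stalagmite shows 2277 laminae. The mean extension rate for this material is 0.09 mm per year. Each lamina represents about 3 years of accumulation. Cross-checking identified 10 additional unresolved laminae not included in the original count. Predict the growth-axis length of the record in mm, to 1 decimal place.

617.5 mm

Adjusted count: 2277 + 10 = 2287 laminae.
Multiplying by 3 years per lamina: 2287 × 3 = 6861 years.
6861 years at 0.09 mm/year gives 0.09 × 6861 = 617.5 mm.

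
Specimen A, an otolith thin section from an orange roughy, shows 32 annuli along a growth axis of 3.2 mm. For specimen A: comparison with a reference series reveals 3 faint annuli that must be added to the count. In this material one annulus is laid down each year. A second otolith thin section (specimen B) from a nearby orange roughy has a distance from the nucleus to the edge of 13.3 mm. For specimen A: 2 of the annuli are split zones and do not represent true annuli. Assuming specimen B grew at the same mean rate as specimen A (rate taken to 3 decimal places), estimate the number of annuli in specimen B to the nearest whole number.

137 annuli

Specimen A: true annulus count = 32 − 2 + 3 = 33.
A: 3.2 mm over 33 years gives 3.2 / 33 ≈ 0.097 mm/yr.
For B, 13.3 / 0.097 = 137.11 years ≈ 137 annuli.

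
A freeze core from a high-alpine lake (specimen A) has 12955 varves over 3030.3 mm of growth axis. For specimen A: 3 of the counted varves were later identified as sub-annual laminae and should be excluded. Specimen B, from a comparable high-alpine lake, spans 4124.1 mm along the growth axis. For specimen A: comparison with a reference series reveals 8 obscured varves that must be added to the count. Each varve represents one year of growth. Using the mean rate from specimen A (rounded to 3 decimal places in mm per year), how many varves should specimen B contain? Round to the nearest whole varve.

Specimen A: true varve count = 12955 − 3 + 8 = 12960.
A: Extension rate ≈ 3030.3 / 12960 = 0.234 mm/yr.
B spans 4124.1 / 0.234 = 17624.36 years ≈ 17624 varves.

17624 varves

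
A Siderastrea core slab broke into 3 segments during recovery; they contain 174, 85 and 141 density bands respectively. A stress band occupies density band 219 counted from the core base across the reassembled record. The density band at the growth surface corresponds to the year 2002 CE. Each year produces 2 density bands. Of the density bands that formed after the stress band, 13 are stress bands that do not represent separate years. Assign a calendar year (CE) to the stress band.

1918 CE

Total density bands = 174 + 85 + 141 = 400.
400 − 219 = 181 density bands lie beyond the stress band toward the growth surface.
Removing the 13 false density bands leaves 181 − 13 = 168 true density bands beyond the stress band.
Dividing by 2 density bands per year: 168 / 2 = 84 years.
2002 − 84 = 1918 CE.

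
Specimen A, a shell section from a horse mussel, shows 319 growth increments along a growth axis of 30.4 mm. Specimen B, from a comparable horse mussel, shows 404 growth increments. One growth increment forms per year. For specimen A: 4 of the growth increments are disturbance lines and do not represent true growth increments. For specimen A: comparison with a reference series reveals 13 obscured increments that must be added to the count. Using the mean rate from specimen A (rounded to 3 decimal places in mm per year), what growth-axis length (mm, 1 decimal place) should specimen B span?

37.6 mm

Specimen A: correcting the raw count gives 319 − 4 + 13 = 328 true growth increments.
A: 30.4 mm over 328 years gives 30.4 / 328 ≈ 0.093 mm/year.
Length of B = 0.093 × 404 = 37.6 mm.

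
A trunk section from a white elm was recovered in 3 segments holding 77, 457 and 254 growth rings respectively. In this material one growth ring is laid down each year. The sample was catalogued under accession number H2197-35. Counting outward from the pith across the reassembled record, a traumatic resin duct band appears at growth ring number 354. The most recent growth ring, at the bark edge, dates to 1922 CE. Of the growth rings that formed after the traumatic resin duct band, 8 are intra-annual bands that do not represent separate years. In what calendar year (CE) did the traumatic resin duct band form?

1496 CE

Total growth rings = 77 + 457 + 254 = 788.
Between growth ring 354 and the bark edge there are 788 − 354 = 434 growth rings.
434 − 8 false = 426 true growth rings after the traumatic resin duct band.
The growth ring at the bark edge is 1922 CE, so the traumatic resin duct band dates to 1922 − 426 = 1496 CE.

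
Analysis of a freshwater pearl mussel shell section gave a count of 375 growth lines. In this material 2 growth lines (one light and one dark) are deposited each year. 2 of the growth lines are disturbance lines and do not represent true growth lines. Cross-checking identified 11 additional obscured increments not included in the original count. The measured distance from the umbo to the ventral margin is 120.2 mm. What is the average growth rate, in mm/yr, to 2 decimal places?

Correcting the raw count gives 375 − 2 + 11 = 384 true growth lines.
With 2 growth lines per year, 384 / 2 = 192 years.
Mean rate = 120.2 mm / 192 years ≈ 0.63 mm/yr.

0.63 mm/yr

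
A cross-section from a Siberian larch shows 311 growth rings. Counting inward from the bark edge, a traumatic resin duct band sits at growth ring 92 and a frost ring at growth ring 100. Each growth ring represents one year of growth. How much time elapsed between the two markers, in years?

Separation: 100 − 92 = 8 growth rings.
One growth ring per year makes the interval 8 years.

8 years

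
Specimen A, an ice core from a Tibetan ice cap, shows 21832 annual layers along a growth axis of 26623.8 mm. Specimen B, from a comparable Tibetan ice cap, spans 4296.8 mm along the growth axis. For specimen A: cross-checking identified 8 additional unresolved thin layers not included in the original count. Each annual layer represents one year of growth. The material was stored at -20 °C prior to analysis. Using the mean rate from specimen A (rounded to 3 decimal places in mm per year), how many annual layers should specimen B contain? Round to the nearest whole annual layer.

Specimen A: correcting the raw count gives 21832 + 8 = 21840 true annual layers.
A: 26623.8 mm over 21840 years gives 26623.8 / 21840 ≈ 1.219 mm/yr.
B spans 4296.8 / 1.219 = 3524.86 years ≈ 3525 annual layers.

3525 annual layers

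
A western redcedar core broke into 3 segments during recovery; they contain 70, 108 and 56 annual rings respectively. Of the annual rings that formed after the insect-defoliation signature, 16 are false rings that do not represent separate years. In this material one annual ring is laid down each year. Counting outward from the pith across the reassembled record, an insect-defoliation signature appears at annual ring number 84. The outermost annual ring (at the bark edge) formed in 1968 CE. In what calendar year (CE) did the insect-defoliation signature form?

1834 CE

Total annual rings = 70 + 108 + 56 = 234.
Between annual ring 84 and the bark edge there are 234 − 84 = 150 annual rings.
Removing the 16 false annual rings leaves 150 − 16 = 134 true annual rings beyond the insect-defoliation signature.
1968 − 134 = 1834 CE.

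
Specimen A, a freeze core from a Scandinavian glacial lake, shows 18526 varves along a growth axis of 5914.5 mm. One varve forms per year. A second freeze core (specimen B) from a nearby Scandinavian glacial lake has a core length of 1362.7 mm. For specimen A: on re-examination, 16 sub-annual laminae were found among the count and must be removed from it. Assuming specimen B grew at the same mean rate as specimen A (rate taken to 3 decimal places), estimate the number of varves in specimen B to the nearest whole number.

4258 varves

Specimen A: true varve count = 18526 − 16 = 18510.
A: Mean rate = 5914.5 mm / 18510 years ≈ 0.320 mm per year.
For B, 1362.7 / 0.320 = 4258.44 years ≈ 4258 varves.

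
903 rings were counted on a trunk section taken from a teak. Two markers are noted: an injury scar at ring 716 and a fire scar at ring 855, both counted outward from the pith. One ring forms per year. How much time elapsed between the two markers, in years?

139 years

Separation: 855 − 716 = 139 rings.
One ring per year makes the interval 139 years.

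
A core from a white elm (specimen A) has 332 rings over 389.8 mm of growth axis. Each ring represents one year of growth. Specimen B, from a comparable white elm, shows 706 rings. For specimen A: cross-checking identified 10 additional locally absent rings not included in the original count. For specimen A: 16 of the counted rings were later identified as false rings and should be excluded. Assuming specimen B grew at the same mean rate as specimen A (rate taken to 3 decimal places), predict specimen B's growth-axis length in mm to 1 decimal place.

844.4 mm

Specimen A: true ring count = 332 − 16 + 10 = 326.
A: Mean rate = 389.8 mm / 326 years ≈ 1.196 mm/yr.
Length of B = 1.196 × 706 = 844.4 mm.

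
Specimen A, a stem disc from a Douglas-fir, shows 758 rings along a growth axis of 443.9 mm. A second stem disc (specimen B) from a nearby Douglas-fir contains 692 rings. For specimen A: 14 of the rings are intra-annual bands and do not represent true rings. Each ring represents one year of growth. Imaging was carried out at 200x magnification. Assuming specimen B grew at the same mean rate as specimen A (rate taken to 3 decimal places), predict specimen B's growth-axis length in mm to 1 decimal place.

413.1 mm

Specimen A: correcting the raw count gives 758 − 14 = 744 true rings.
A: Mean rate = 443.9 mm / 744 years ≈ 0.597 mm/yr.
Length of B = 0.597 × 692 = 413.1 mm.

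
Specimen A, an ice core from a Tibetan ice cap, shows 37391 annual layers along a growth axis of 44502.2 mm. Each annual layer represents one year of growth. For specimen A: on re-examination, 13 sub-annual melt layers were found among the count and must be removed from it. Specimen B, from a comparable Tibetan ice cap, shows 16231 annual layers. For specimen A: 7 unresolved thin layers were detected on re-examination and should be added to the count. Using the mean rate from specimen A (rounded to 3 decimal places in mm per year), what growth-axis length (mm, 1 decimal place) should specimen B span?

19314.9 mm

Specimen A: adjusted count: 37391 − 13 + 7 = 37385 annual layers.
A: Extension rate ≈ 44502.2 / 37385 = 1.190 mm/year.
For B, 1.190 mm/year × 16231 years = 19314.9 mm.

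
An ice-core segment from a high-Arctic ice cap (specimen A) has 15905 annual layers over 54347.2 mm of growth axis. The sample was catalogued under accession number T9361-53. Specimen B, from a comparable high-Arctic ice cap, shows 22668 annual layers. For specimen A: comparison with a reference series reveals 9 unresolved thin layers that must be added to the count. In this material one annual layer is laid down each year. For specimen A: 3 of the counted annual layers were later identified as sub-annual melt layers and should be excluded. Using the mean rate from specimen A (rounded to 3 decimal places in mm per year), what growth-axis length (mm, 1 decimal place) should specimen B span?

77433.9 mm

Specimen A: after corrections the count is 15905 − 3 + 9 = 15911 annual layers.
A: 54347.2 mm over 15911 years gives 54347.2 / 15911 ≈ 3.416 mm per year.
B's length ≈ 3.416 × 22668 = 77433.9 mm.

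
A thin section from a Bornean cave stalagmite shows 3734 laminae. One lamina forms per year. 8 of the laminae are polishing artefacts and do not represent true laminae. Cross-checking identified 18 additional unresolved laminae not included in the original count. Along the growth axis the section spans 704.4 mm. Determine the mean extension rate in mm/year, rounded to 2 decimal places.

True lamina count = 3734 − 8 + 18 = 3744.
Extension rate ≈ 704.4 / 3744 = 0.19 mm/year.

0.19 mm/year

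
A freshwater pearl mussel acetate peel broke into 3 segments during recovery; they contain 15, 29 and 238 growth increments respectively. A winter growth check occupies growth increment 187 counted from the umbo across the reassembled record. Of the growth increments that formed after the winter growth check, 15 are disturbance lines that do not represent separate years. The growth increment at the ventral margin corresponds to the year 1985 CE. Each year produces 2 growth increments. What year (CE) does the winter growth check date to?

1945 CE

Total growth increments = 15 + 29 + 238 = 282.
282 − 187 = 95 growth increments lie beyond the winter growth check toward the ventral margin.
95 − 15 false = 80 true growth increments after the winter growth check.
With 2 growth increments per year, 80 / 2 = 40 years.
1985 − 40 = 1945 CE.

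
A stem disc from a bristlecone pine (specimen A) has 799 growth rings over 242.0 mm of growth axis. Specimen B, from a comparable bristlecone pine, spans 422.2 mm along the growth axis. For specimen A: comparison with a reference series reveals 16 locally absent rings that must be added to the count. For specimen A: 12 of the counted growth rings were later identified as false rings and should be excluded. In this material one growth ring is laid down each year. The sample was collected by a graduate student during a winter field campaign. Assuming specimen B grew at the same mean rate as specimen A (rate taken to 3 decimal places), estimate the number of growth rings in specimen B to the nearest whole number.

1403 growth rings

Specimen A: correcting the raw count gives 799 − 12 + 16 = 803 true growth rings.
A: 242.0 mm over 803 years gives 242.0 / 803 ≈ 0.301 mm/yr.
For B, 422.2 / 0.301 = 1402.66 years ≈ 1403 growth rings.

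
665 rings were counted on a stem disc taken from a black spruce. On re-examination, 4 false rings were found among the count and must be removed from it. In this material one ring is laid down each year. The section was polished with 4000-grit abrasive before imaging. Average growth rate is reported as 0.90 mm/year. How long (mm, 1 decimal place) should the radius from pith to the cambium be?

594.9 mm

After corrections the count is 665 − 4 = 661 rings.
661 years at 0.90 mm/year gives 0.90 × 661 = 594.9 mm.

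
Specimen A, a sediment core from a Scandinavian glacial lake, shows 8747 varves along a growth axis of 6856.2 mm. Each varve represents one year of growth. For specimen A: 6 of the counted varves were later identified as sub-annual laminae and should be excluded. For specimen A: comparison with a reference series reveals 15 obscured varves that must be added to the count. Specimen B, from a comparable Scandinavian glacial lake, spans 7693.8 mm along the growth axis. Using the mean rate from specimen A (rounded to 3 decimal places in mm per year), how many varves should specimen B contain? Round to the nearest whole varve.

9826 varves

Specimen A: true varve count = 8747 − 6 + 15 = 8756.
A: Extension rate ≈ 6856.2 / 8756 = 0.783 mm/year.
For B, 7693.8 / 0.783 = 9826.05 years ≈ 9826 varves.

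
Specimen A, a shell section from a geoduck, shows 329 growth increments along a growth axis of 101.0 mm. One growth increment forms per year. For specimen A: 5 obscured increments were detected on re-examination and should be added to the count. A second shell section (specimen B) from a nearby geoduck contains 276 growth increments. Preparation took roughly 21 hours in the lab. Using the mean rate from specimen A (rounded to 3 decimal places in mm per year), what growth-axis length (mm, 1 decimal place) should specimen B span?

83.4 mm

Specimen A: after corrections the count is 329 + 5 = 334 growth increments.
A: 101.0 mm over 334 years gives 101.0 / 334 ≈ 0.302 mm per year.
B's length ≈ 0.302 × 276 = 83.4 mm.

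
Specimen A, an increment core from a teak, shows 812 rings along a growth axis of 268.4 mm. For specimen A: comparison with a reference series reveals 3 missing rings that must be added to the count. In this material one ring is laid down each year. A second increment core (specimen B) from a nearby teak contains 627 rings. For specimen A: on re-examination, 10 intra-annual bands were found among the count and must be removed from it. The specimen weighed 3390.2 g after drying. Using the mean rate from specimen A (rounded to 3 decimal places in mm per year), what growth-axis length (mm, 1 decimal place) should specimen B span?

Specimen A: after corrections the count is 812 − 10 + 3 = 805 rings.
A: 268.4 mm over 805 years gives 268.4 / 805 ≈ 0.333 mm/yr.
B's length ≈ 0.333 × 627 = 208.8 mm.

208.8 mm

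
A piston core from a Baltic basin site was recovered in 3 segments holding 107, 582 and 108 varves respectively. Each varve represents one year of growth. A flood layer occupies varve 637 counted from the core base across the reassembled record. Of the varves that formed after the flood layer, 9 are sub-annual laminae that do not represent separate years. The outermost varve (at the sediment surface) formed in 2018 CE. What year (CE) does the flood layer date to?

Total varves = 107 + 582 + 108 = 797.
Between varve 637 and the sediment surface there are 797 − 637 = 160 varves.
Excluding 9 false varves: 160 − 9 = 151.
The varve at the sediment surface is 2018 CE, so the flood layer dates to 2018 − 151 = 1867 CE.

1867 CE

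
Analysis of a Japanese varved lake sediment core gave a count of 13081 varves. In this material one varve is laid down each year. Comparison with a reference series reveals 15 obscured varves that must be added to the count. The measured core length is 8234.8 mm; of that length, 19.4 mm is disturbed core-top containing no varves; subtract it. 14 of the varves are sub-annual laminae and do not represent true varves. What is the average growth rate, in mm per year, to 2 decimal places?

0.63 mm per year

True varve count = 13081 − 14 + 15 = 13082.
Removing the 19.4 mm offcut leaves 8234.8 − 19.4 = 8215.4 mm.
Extension rate ≈ 8215.4 / 13082 = 0.63 mm per year.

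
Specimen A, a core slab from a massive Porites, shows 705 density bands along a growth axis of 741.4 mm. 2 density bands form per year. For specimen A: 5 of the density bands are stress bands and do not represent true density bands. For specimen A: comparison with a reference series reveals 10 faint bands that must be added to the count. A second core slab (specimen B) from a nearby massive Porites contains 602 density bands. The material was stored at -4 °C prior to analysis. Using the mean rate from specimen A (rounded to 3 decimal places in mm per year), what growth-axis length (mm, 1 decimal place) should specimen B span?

628.5 mm

Specimen A: adjusted count: 705 − 5 + 10 = 710 density bands.
Specimen A: dividing by 2 density bands per year: 710 / 2 = 355 years.
A: 741.4 mm over 355 years gives 741.4 / 355 ≈ 2.088 mm/yr.
Specimen B: dividing by 2 density bands per year: 602 / 2 = 301 years. For B, 2.088 mm/year × 301 years = 628.5 mm.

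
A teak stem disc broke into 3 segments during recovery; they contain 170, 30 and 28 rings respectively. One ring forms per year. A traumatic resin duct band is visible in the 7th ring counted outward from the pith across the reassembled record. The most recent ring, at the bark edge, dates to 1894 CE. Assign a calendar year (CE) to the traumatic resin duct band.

Total rings = 170 + 30 + 28 = 228.
Between ring 7 and the bark edge there are 228 − 7 = 221 rings.
1894 − 221 = 1673 CE.

1673 CE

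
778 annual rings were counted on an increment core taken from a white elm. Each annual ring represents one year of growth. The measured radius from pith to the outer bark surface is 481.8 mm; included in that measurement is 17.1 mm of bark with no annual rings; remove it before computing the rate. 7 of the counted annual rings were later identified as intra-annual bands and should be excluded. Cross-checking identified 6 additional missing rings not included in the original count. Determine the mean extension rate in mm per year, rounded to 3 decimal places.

After corrections the count is 778 − 7 + 6 = 777 annual rings.
Removing the 17.1 mm offcut leaves 481.8 − 17.1 = 464.7 mm.
Mean rate = 464.7 mm / 777 years ≈ 0.598 mm per year.

0.598 mm per year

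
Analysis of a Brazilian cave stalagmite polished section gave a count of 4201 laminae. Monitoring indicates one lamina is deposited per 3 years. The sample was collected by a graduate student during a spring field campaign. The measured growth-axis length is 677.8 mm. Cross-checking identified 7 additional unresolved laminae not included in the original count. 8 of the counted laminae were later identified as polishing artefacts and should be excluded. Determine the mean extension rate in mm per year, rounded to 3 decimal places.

True lamina count = 4201 − 8 + 7 = 4200.
Multiplying by 3 years per lamina: 4200 × 3 = 12600 years.
677.8 mm over 12600 years gives 677.8 / 12600 ≈ 0.054 mm per year.

0.054 mm per year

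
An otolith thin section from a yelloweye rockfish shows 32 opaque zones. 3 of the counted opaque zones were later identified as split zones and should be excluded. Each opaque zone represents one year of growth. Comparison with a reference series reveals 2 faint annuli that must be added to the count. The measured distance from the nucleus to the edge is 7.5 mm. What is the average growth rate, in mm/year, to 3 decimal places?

0.242 mm/year

Adjusted count: 32 − 3 + 2 = 31 opaque zones.
7.5 mm over 31 years gives 7.5 / 31 ≈ 0.242 mm/year.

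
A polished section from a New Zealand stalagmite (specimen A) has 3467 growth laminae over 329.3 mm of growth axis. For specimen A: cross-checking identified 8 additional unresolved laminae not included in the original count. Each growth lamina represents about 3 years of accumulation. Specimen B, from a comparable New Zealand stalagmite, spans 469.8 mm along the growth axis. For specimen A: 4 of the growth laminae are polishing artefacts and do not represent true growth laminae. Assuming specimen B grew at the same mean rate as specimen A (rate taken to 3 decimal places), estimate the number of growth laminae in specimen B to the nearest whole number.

4894 growth laminae

Specimen A: adjusted count: 3467 − 4 + 8 = 3471 growth laminae.
Specimen A: 3471 growth laminae at 3 years each span 3471 × 3 = 10413 years.
A: 329.3 mm over 10413 years gives 329.3 / 10413 ≈ 0.032 mm/year.
B spans 469.8 / 0.032 = 14681.25 years; at 3 years per growth lamina that is 14681.25 / 3 ≈ 4894 growth laminae.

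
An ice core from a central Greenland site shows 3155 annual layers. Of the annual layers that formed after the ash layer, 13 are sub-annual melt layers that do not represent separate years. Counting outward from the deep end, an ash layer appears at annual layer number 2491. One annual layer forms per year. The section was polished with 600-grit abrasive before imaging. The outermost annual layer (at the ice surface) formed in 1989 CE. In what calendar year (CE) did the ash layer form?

1338 CE

Between annual layer 2491 and the ice surface there are 3155 − 2491 = 664 annual layers.
664 − 13 false = 651 true annual layers after the ash layer.
The annual layer at the ice surface is 1989 CE, so the ash layer dates to 1989 − 651 = 1338 CE.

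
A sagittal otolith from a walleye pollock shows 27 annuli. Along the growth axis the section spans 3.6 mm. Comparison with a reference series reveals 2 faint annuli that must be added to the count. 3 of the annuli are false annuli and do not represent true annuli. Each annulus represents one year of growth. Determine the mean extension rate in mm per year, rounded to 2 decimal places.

True annulus count = 27 − 3 + 2 = 26.
Mean rate = 3.6 mm / 26 years ≈ 0.14 mm per year.

0.14 mm per year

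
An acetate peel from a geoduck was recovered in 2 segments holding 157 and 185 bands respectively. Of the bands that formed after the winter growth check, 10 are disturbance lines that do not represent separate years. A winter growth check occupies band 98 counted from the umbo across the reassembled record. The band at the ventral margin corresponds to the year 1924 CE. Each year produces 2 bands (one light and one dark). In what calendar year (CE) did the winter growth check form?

1807 CE

Total bands = 157 + 185 = 342.
Between band 98 and the ventral margin there are 342 − 98 = 244 bands.
Removing the 10 false bands leaves 244 − 10 = 234 true bands beyond the winter growth check.
With 2 bands per year, 234 / 2 = 117 years.
1924 − 117 = 1807 CE.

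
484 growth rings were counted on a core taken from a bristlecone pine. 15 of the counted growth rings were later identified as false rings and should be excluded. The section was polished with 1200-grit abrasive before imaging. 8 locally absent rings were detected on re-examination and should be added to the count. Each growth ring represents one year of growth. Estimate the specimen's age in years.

477 years

True growth ring count = 484 − 15 + 8 = 477.
With a one-to-one growth ring periodicity this is 477 years.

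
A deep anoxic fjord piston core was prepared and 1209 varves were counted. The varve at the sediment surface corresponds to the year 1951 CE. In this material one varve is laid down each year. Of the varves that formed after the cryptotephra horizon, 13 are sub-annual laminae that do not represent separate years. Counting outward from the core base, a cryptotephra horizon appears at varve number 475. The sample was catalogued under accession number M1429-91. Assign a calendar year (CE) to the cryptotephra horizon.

The cryptotephra horizon sits at varve 475 from the core base, so 1209 − 475 = 734 varves formed after it.
734 − 13 false = 721 true varves after the cryptotephra horizon.
Counting back 721 years from 1951 CE places the cryptotephra horizon in 1951 − 721 = 1230 CE.

1230 CE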